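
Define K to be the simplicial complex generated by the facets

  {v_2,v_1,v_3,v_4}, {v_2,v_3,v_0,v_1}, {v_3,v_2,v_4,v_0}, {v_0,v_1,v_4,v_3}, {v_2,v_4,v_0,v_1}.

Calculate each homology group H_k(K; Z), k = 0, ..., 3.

We work with the vertex ordering v_0 < v_1 < v_2 < v_3 < v_4. The simplices of K, each written with vertices in increasing order, are:

  0-simplices (5): [v_0], [v_1], [v_2], [v_3], [v_4]
  1-simplices (10): [v_0,v_1], [v_0,v_2], [v_0,v_3], [v_0,v_4], [v_1,v_2], [v_1,v_3], [v_1,v_4], [v_2,v_3], [v_2,v_4], [v_3,v_4]
  2-simplices (10): [v_0,v_1,v_2], [v_0,v_1,v_3], [v_0,v_1,v_4], [v_0,v_2,v_3], [v_0,v_2,v_4], [v_0,v_3,v_4], [v_1,v_2,v_3], [v_1,v_2,v_4], [v_1,v_3,v_4], [v_2,v_3,v_4]
  3-simplices (5): [v_0,v_1,v_2,v_3], [v_0,v_1,v_2,v_4], [v_0,v_1,v_3,v_4], [v_0,v_2,v_3,v_4], [v_1,v_2,v_3,v_4]

Hence C_0 ≅ Z^5, C_1 ≅ Z^10, C_2 ≅ Z^10, C_3 ≅ Z^5.

The boundary map ∂_1: C_1 → C_0 maps an edge to its endpoints' difference, ∂[p,q] = q − p.
As a 5×10 matrix over Z this has rank 4, with invariant factors (1,1,1,1).

The boundary map ∂_2: C_2 → C_1 maps a triangle to the signed sum of its edges. For instance
  ∂[v_1,v_3,v_4] = [v_3,v_4] − [v_1,v_4] + [v_1,v_3],
  ∂[v_0,v_1,v_3] = [v_1,v_3] − [v_0,v_3] + [v_0,v_1].
This gives a 10×10 integer matrix of rank 6; reducing to Smith normal form yields diagonal entries (1,1,1,1,1,1).

∂_3: C_3 → C_2 sends each 3-simplex σ to the alternating sum Σ_i (−1)^i (σ with its i-th vertex removed). For instance
  ∂[v_1,v_2,v_3,v_4] = [v_2,v_3,v_4] − [v_1,v_3,v_4] + [v_1,v_2,v_4] − [v_1,v_2,v_3],
  ∂[v_0,v_1,v_2,v_4] = [v_1,v_2,v_4] − [v_0,v_2,v_4] + [v_0,v_1,v_4] − [v_0,v_1,v_2].
This gives a 10×5 integer matrix of rank 4; reducing to Smith normal form yields diagonal entries (1,1,1,1).

From H_k ≅ ker(∂_k) / im(∂_{k+1}) we obtain:

  H_0: rank C_0 − rank ∂_1 = 5 − 4 = 1, and the invariant factors of ∂_1 are all 1, so H_0 ≅ Z.
  H_1: rank ker ∂_1 − rank ∂_2 = (10 − 4) − 6 = 0, and the invariant factors of ∂_2 are all 1, so H_1 ≅ 0.
  H_2: rank ker ∂_2 − rank ∂_3 = (10 − 6) − 4 = 0, and the invariant factors of ∂_3 are all 1, so H_2 ≅ 0.
  H_3: rank ker ∂_3 − rank ∂_4 = (5 − 4) − 0 = 1, and there is no ∂_4, so H_3 ≅ Z.

As a check, the Euler characteristic is 5 − 10 + 10 − 5 = 0, which agrees with 1 − 0 + 0 − 1 = 0.
(K is a triangulation of the 3-sphere S^3.)

H_0 ≅ Z,  H_1 = 0,  H_2 = 0,  H_3 ≅ Z.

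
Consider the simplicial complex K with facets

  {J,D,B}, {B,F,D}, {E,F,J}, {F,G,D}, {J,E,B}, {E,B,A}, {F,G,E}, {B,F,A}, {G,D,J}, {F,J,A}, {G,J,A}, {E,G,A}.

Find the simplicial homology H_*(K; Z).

H_0 ≅ Z,  H_1 ≅ Z/2,  H_2 = 0.

K has 7 vertices, 18 edges, 12 triangles.
rank ∂_0 = 0, rank ∂_1 = 6 ⇒ b_0 = 7 − 0 − 6 = 1; all invariant factors of ∂_1 are 1 so no torsion. So H_0 ≅ Z.
rank ∂_1 = 6, rank ∂_2 = 12 ⇒ b_1 = 18 − 6 − 12 = 0; ∂_2 has invariant factor(s) [2] giving torsion. So H_1 ≅ Z/2.
rank ∂_2 = 12, rank ∂_3 = 0 ⇒ b_2 = 12 − 12 − 0 = 0. So H_2 ≅ 0.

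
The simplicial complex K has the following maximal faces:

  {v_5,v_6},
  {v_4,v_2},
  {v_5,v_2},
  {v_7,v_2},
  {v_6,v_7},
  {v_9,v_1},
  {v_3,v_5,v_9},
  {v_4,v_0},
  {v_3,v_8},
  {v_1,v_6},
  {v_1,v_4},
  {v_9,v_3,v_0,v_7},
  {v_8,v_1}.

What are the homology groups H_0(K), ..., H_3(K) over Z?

H_0 = Z,  H_1 = Z^6,  H_2 = 0,  H_3 = 0.

K has 10 vertices, 19 edges, 5 triangles, 1 3-simplex.
rank ∂_0 = 0, rank ∂_1 = 9 ⇒ b_0 = 10 − 0 − 9 = 1; all invariant factors of ∂_1 are 1 so no torsion. So H_0 ≅ Z.
rank ∂_1 = 9, rank ∂_2 = 4 ⇒ b_1 = 19 − 9 − 4 = 6; all invariant factors of ∂_2 are 1 so no torsion. So H_1 ≅ Z^6.
rank ∂_2 = 4, rank ∂_3 = 1 ⇒ b_2 = 5 − 4 − 1 = 0; all invariant factors of ∂_3 are 1 so no torsion. So H_2 ≅ 0.
rank ∂_3 = 1, rank ∂_4 = 0 ⇒ b_3 = 1 − 1 − 0 = 0. So H_3 ≅ 0.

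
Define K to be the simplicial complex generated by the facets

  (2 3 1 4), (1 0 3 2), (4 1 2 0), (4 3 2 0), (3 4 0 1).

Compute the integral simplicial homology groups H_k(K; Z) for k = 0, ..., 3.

We work with the vertex ordering 0 < 1 < 2 < 3 < 4. The simplices of K, each written with vertices in increasing order, are:

  0-simplices (5): [0], [1], [2], [3], [4]
  1-simplices (10): [0,1], [0,2], [0,3], [0,4], [1,2], [1,3], [1,4], [2,3], [2,4], [3,4]
  2-simplices (10): [0,1,2], [0,1,3], [0,1,4], [0,2,3], [0,2,4], [0,3,4], [1,2,3], [1,2,4], [1,3,4], [2,3,4]
  3-simplices (5): [0,1,2,3], [0,1,2,4], [0,1,3,4], [0,2,3,4], [1,2,3,4]

so the chain groups are C_0 ≅ Z^5, C_1 ≅ Z^10, C_2 ≅ Z^10, C_3 ≅ Z^5.

Boundary ∂_1: C_1 → C_0 sends each edge [p,q] (with p < q) to q − p.
This gives a 5×10 integer matrix of rank 4; reducing to Smith normal form yields diagonal entries (1,1,1,1).

Boundary ∂_2: C_2 → C_1 acts by ∂[p,q,r] = [q,r] − [p,r] + [p,q]. For instance
  ∂[0,1,3] = [1,3] − [0,3] + [0,1],
  ∂[0,2,4] = [2,4] − [0,4] + [0,2].
The 10×10 boundary matrix has rank 6 and Smith normal form diag(1,1,1,1,1,1).

The boundary map ∂_3: C_3 → C_2 sends each 3-simplex σ to the alternating sum Σ_i (−1)^i (σ with its i-th vertex removed). For instance
  ∂[0,1,2,4] = [1,2,4] − [0,2,4] + [0,1,4] − [0,1,2],
  ∂[0,1,2,3] = [1,2,3] − [0,2,3] + [0,1,3] − [0,1,2].
As a 10×5 matrix over Z this has rank 4, with invariant factors (1,1,1,1).

Reading off H_k = ker ∂_k / im ∂_{k+1}:

  H_0: rank C_0 − rank ∂_1 = 5 − 4 = 1, and the invariant factors of ∂_1 are all 1, so H_0 = Z.
  H_1: rank ker ∂_1 − rank ∂_2 = (10 − 4) − 6 = 0, and the invariant factors of ∂_2 are all 1, so H_1 = 0.
  H_2: rank ker ∂_2 − rank ∂_3 = (10 − 6) − 4 = 0, and the invariant factors of ∂_3 are all 1, so H_2 = 0.
  H_3: rank ker ∂_3 − rank ∂_4 = (5 − 4) − 0 = 1, and there is no ∂_4, so H_3 = Z.

H_0 = Z,  H_1 = 0,  H_2 = 0,  H_3 = Z.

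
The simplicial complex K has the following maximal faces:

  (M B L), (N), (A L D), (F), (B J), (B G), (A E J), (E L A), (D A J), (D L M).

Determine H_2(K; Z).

H_2 = 0.

K has 10 vertices, 14 edges, 6 triangles.
rank ∂_2 = 6, rank ∂_3 = 0 ⇒ b_2 = 6 − 6 − 0 = 0. So H_2 = 0.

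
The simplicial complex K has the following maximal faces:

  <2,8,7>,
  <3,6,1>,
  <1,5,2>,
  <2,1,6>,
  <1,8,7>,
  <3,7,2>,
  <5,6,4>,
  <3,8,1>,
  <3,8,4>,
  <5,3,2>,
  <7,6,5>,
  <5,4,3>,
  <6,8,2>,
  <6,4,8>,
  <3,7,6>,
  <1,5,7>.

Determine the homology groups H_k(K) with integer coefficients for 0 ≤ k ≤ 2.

Take the total order 1 < 2 < 3 < 4 < 5 < 6 < 7 < 8 on the vertex set. Then K (dimension 2) consists of the simplices:

  0-simplices (8): [1], [2], [3], [4], [5], [6], [7], [8]
  1-simplices (24): (24 of them)
  2-simplices (16): [1,2,5], [1,2,6], [1,3,6], [1,3,8], [1,5,7], [1,7,8], [2,3,5], [2,3,7], [2,6,8], [2,7,8], [3,4,5], [3,4,8], [3,6,7], [4,5,6], [4,6,8], [5,6,7]

so the chain groups are C_0 ≅ Z^8, C_1 ≅ Z^24, C_2 ≅ Z^16.

Boundary ∂_1: C_1 → C_0 maps an edge to its endpoints' difference, ∂[p,q] = q − p.
As a 8×24 matrix over Z this has rank 7, with invariant factors (1,1,1,1,1,1,1).

The boundary map ∂_2: C_2 → C_1 sends each 2-simplex [p,q,r] to [q,r] − [p,r] + [p,q]. For instance
  ∂[1,3,8] = [3,8] − [1,8] + [1,3],
  ∂[1,3,6] = [3,6] − [1,6] + [1,3].
As a 24×16 matrix over Z this has rank 15, with invariant factors (1,1,1,1,1,1,1,1,1,1,1,1,1,1,1).

Computing H_k = (kernel of ∂_k) / (image of ∂_{k+1}):

  H_0: rank C_0 − rank ∂_1 = 8 − 7 = 1, and the invariant factors of ∂_1 are all 1, so H_0 ≅ Z.
  H_1: rank ker ∂_1 − rank ∂_2 = (24 − 7) − 15 = 2, and the invariant factors of ∂_2 are all 1, so H_1 ≅ Z^2.
  H_2: rank ker ∂_2 − rank ∂_3 = (16 − 15) − 0 = 1, and there is no ∂_3, so H_2 ≅ Z.

As a check, the Euler characteristic is 8 − 24 + 16 = 0, which agrees with 1 − 2 + 1 = 0.
(K is a triangulation of the torus T^2.)

H_0 = Z,  H_1 = Z^2,  H_2 = Z.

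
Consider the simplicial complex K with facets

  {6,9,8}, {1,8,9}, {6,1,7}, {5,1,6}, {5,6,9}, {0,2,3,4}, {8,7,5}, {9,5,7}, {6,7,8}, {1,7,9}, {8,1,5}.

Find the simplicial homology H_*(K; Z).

H_0 ≅ Z^2,  H_1 ≅ Z_2,  H_2 = 0,  H_3 = 0.

K has 10 vertices, 21 edges, 14 triangles, 1 3-simplex.
rank ∂_0 = 0, rank ∂_1 = 8 ⇒ b_0 = 10 − 0 − 8 = 2; all invariant factors of ∂_1 are 1 so no torsion. So H_0 = Z^2.
rank ∂_1 = 8, rank ∂_2 = 13 ⇒ b_1 = 21 − 8 − 13 = 0; ∂_2 has invariant factor(s) [2] giving torsion. So H_1 = Z_2.
rank ∂_2 = 13, rank ∂_3 = 1 ⇒ b_2 = 14 − 13 − 1 = 0; all invariant factors of ∂_3 are 1 so no torsion. So H_2 = 0.
rank ∂_3 = 1, rank ∂_4 = 0 ⇒ b_3 = 1 − 1 − 0 = 0. So H_3 = 0.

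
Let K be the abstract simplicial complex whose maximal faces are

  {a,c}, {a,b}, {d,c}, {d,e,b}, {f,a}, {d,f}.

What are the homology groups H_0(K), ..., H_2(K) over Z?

Take the total order a < b < c < d < e < f on the vertex set. Then K (dimension 2) consists of the simplices:

  0-simplices (6): a, b, c, d, e, f
  1-simplices (8): ab, ac, af, bd, be, cd, de, df
  2-simplices (1): bde

Hence C_0 ≅ Z^6, C_1 ≅ Z^8, C_2 ≅ Z^1.

The boundary map ∂_1: C_1 → C_0 sends each edge [p,q] (with p < q) to q − p.
This gives a 6×8 integer matrix of rank 5; reducing to Smith normal form yields diagonal entries (1,1,1,1,1).

∂_2: C_2 → C_1 acts by ∂[p,q,r] = [q,r] − [p,r] + [p,q]. For instance
  ∂bde = de − be + bd.
The resulting 8×1 matrix has rank 1, and its Smith normal form has invariant factors (1).

Computing H_k = (kernel of ∂_k) / (image of ∂_{k+1}):

  H_0: rank C_0 − rank ∂_1 = 6 − 5 = 1, and the invariant factors of ∂_1 are all 1, so H_0 ≅ Z.
  H_1: rank ker ∂_1 − rank ∂_2 = (8 − 5) − 1 = 2, and the invariant factors of ∂_2 are all 1, so H_1 ≅ Z^2.
  H_2: rank ker ∂_2 − rank ∂_3 = (1 − 1) − 0 = 0, and there is no ∂_3, so H_2 ≅ 0.

H_0 ≅ Z,  H_1 ≅ Z^2,  H_2 = 0.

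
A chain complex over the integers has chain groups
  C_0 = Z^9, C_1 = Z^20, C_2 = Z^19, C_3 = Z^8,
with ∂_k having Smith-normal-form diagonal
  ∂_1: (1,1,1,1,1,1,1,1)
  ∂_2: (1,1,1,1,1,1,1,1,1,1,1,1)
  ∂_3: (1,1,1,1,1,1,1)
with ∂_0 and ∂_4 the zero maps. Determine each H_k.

H_0: b_0 = 9 − 0 − 8 = 1; torsion from ∂_1 factors > 1: none. So H_0 ≅ Z.
H_1: b_1 = 20 − 8 − 12 = 0; torsion from ∂_2 factors > 1: none. So H_1 ≅ 0.
H_2: b_2 = 19 − 12 − 7 = 0; torsion from ∂_3 factors > 1: none. So H_2 ≅ 0.
H_3: b_3 = 8 − 7 − 0 = 1; torsion from ∂_4 factors > 1: none. So H_3 ≅ Z.

H_0 ≅ Z,  H_1 = 0,  H_2 = 0,  H_3 ≅ Z.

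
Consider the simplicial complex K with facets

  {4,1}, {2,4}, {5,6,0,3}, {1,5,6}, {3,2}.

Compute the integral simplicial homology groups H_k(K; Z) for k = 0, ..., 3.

K has 7 vertices, 11 edges, 5 triangles, 1 3-simplex.
rank ∂_0 = 0, rank ∂_1 = 6 ⇒ b_0 = 7 − 0 − 6 = 1; all invariant factors of ∂_1 are 1 so no torsion. So H_0 = Z.
rank ∂_1 = 6, rank ∂_2 = 4 ⇒ b_1 = 11 − 6 − 4 = 1; all invariant factors of ∂_2 are 1 so no torsion. So H_1 = Z.
rank ∂_2 = 4, rank ∂_3 = 1 ⇒ b_2 = 5 − 4 − 1 = 0; all invariant factors of ∂_3 are 1 so no torsion. So H_2 = 0.
rank ∂_3 = 1, rank ∂_4 = 0 ⇒ b_3 = 1 − 1 − 0 = 0. So H_3 = 0.

H_0 ≅ Z,  H_1 ≅ Z,  H_2 = 0,  H_3 = 0.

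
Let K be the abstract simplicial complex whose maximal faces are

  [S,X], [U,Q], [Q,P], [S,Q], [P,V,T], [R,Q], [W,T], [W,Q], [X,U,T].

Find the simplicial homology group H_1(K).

Fix the vertex order P < Q < R < S < T < U < V < W < X and write every simplex with vertices in increasing order. Then dim K = 2 and the simplices of K are:

  0-simplices (9): P, Q, R, S, T, U, V, W, X
  1-simplices (13): PQ, PT, PV, QR, QS, QU, QW, SX, TU, TV, TW, TX, UX
  2-simplices (2): PTV, TUX

so the chain groups are C_0 ≅ Z^9, C_1 ≅ Z^13, C_2 ≅ Z^2.

The boundary map ∂_1: C_1 → C_0 maps an edge to its endpoints' difference, ∂[p,q] = q − p.
The resulting 9×13 matrix has rank 8, and its Smith normal form has invariant factors (1,1,1,1,1,1,1,1).

∂_2: C_2 → C_1 acts by ∂[p,q,r] = [q,r] − [p,r] + [p,q]. For instance
  ∂PTV = TV − PV + PT,
  ∂TUX = UX − TX + TU.
The 13×2 boundary matrix has rank 2 and Smith normal form diag(1,1).

Computing H_k = (kernel of ∂_k) / (image of ∂_{k+1}):

  H_1: rank ker ∂_1 − rank ∂_2 = (13 − 8) − 2 = 3, and the invariant factors of ∂_2 are all 1, so H_1 ≅ Z^3.

H_1 ≅ Z^3.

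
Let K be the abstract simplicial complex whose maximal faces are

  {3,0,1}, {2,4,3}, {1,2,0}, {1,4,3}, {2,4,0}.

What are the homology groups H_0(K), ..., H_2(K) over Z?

Take the total order 0 < 1 < 2 < 3 < 4 on the vertex set. Then K (dimension 2) consists of the simplices:

  0-simplices (5): [0], [1], [2], [3], [4]
  1-simplices (10): [0,1], [0,2], [0,3], [0,4], [1,2], [1,3], [1,4], [2,3], [2,4], [3,4]
  2-simplices (5): [0,1,2], [0,1,3], [0,2,4], [1,3,4], [2,3,4]

so the chain groups are C_0 ≅ Z^5, C_1 ≅ Z^10, C_2 ≅ Z^5.

∂_1: C_1 → C_0 is given by ∂[p,q] = [q] − [p].
This gives a 5×10 integer matrix of rank 4; reducing to Smith normal form yields diagonal entries (1,1,1,1).

Boundary ∂_2: C_2 → C_1 sends each 2-simplex [p,q,r] to [q,r] − [p,r] + [p,q]. For instance
  ∂[1,3,4] = [3,4] − [1,4] + [1,3],
  ∂[2,3,4] = [3,4] − [2,4] + [2,3].
The 10×5 boundary matrix has rank 5 and Smith normal form diag(1,1,1,1,1).

From H_k ≅ ker(∂_k) / im(∂_{k+1}) we obtain:

  H_0: rank C_0 − rank ∂_1 = 5 − 4 = 1, and the invariant factors of ∂_1 are all 1, so H_0 = Z.
  H_1: rank ker ∂_1 − rank ∂_2 = (10 − 4) − 5 = 1, and the invariant factors of ∂_2 are all 1, so H_1 = Z.
  H_2: rank ker ∂_2 − rank ∂_3 = (5 − 5) − 0 = 0, and there is no ∂_3, so H_2 = 0.

H_0 = Z,  H_1 = Z,  H_2 = 0.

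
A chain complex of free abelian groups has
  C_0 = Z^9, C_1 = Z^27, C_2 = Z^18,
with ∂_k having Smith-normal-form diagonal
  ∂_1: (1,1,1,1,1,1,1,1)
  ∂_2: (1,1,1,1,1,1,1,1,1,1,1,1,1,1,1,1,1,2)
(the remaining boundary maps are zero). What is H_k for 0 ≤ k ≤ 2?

H_0 ≅ Z,  H_1 ≅ Z ⊕ Z/2Z,  H_2 = 0.

H_0: b_0 = 9 − 0 − 8 = 1; torsion from ∂_1 factors > 1: none. So H_0 ≅ Z.
H_1: b_1 = 27 − 8 − 18 = 1; torsion from ∂_2 factors > 1: [2]. So H_1 ≅ Z ⊕ Z/2Z.
H_2: b_2 = 18 − 18 − 0 = 0; torsion from ∂_3 factors > 1: none. So H_2 ≅ 0.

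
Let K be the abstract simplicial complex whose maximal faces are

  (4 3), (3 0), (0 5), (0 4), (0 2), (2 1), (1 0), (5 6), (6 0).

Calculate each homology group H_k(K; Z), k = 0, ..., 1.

H_0 = Z,  H_1 = Z^3.

K has 7 vertices, 9 edges.
rank ∂_0 = 0, rank ∂_1 = 6 ⇒ b_0 = 7 − 0 − 6 = 1; all invariant factors of ∂_1 are 1 so no torsion. So H_0 ≅ Z.
rank ∂_1 = 6, rank ∂_2 = 0 ⇒ b_1 = 9 − 6 − 0 = 3. So H_1 ≅ Z^3.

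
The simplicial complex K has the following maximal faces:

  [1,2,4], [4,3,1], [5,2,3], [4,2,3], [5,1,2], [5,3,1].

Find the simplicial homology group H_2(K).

K has 5 vertices, 9 edges, 6 triangles.
rank ∂_2 = 5, rank ∂_3 = 0 ⇒ b_2 = 6 − 5 − 0 = 1. So H_2 = Z.

H_2 ≅ Z.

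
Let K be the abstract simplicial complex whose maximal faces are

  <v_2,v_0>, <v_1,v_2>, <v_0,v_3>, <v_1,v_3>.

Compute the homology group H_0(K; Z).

Fix the vertex order v_0 < v_1 < v_2 < v_3 and write every simplex with vertices in increasing order. Then dim K = 1 and the simplices of K are:

  0-simplices (4): [v_0], [v_1], [v_2], [v_3]
  1-simplices (4): [v_0,v_2], [v_0,v_3], [v_1,v_2], [v_1,v_3]

giving chain groups C_0 ≅ Z^4, C_1 ≅ Z^4.

Boundary ∂_1: C_1 → C_0 is given by ∂[p,q] = [q] − [p]. For instance
  ∂[v_1,v_2] = [v_2] − [v_1].
The resulting 4×4 matrix has rank 3, and its Smith normal form has invariant factors (1,1,1).

Computing H_k = (kernel of ∂_k) / (image of ∂_{k+1}):

  H_0: rank C_0 − rank ∂_1 = 4 − 3 = 1, and the invariant factors of ∂_1 are all 1, so H_0 ≅ Z.

H_0 ≅ Z.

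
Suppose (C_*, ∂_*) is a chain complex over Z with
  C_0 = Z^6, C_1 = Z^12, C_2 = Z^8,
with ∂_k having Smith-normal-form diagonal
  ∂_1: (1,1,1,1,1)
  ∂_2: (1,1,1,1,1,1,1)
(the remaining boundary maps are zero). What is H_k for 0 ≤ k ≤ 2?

H_0: b_0 = 6 − 0 − 5 = 1; torsion from ∂_1 factors > 1: none. So H_0 ≅ Z.
H_1: b_1 = 12 − 5 − 7 = 0; torsion from ∂_2 factors > 1: none. So H_1 ≅ 0.
H_2: b_2 = 8 − 7 − 0 = 1; torsion from ∂_3 factors > 1: none. So H_2 ≅ Z.

H_0 ≅ Z,  H_1 = 0,  H_2 ≅ Z.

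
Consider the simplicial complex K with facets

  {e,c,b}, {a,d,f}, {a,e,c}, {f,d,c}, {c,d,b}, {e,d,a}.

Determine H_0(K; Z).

We work with the vertex ordering a < b < c < d < e < f. The simplices of K, each written with vertices in increasing order, are:

  0-simplices (6): a, b, c, d, e, f
  1-simplices (12): ac, ad, ae, af, bc, bd, be, cd, ce, cf, de, df
  2-simplices (6): ace, ade, adf, bcd, bce, cdf

giving chain groups C_0 ≅ Z^6, C_1 ≅ Z^12, C_2 ≅ Z^6.

∂_1: C_1 → C_0 sends each edge [p,q] (with p < q) to q − p.
The resulting 6×12 matrix has rank 5, and its Smith normal form has invariant factors (1,1,1,1,1).

The boundary map ∂_2: C_2 → C_1 sends each 2-simplex [p,q,r] to [q,r] − [p,r] + [p,q]. For instance
  ∂adf = df − af + ad,
  ∂cdf = df − cf + cd.
As a 12×6 matrix over Z this has rank 6, with invariant factors (1,1,1,1,1,1).

Computing H_k = (kernel of ∂_k) / (image of ∂_{k+1}):

  H_0: rank C_0 − rank ∂_1 = 6 − 5 = 1, and the invariant factors of ∂_1 are all 1, so H_0 = Z.

H_0 = Z.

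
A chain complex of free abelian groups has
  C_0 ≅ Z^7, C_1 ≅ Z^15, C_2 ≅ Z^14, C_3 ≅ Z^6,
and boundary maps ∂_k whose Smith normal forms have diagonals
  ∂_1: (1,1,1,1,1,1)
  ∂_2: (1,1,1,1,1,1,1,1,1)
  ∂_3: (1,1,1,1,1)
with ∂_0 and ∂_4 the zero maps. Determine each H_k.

H_0 = Z,  H_1 = 0,  H_2 = 0,  H_3 = Z.

H_0: b_0 = 7 − 0 − 6 = 1; torsion from ∂_1 factors > 1: none. So H_0 = Z.
H_1: b_1 = 15 − 6 − 9 = 0; torsion from ∂_2 factors > 1: none. So H_1 = 0.
H_2: b_2 = 14 − 9 − 5 = 0; torsion from ∂_3 factors > 1: none. So H_2 = 0.
H_3: b_3 = 6 − 5 − 0 = 1; torsion from ∂_4 factors > 1: none. So H_3 = Z.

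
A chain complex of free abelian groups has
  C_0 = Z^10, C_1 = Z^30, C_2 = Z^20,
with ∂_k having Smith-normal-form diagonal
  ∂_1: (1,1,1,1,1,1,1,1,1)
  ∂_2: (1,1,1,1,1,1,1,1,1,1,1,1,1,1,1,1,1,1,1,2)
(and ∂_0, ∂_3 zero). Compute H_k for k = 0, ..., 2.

H_0 = Z,  H_1 = Z × Z/2,  H_2 = 0.

H_0: b_0 = 10 − 0 − 9 = 1; torsion from ∂_1 factors > 1: none. So H_0 = Z.
H_1: b_1 = 30 − 9 − 20 = 1; torsion from ∂_2 factors > 1: [2]. So H_1 = Z × Z/2.
H_2: b_2 = 20 − 20 − 0 = 0; torsion from ∂_3 factors > 1: none. So H_2 = 0.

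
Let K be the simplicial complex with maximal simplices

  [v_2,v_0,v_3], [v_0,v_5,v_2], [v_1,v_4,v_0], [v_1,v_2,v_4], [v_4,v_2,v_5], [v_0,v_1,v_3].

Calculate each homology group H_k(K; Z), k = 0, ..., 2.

H_0 ≅ Z,  H_1 ≅ Z,  H_2 = 0.

We work with the vertex ordering v_0 < v_1 < v_2 < v_3 < v_4 < v_5. The simplices of K, each written with vertices in increasing order, are:

  0-simplices (6): [v_0], [v_1], [v_2], [v_3], [v_4], [v_5]
  1-simplices (12): [v_0,v_1], [v_0,v_2], [v_0,v_3], [v_0,v_4], [v_0,v_5], [v_1,v_2], [v_1,v_3], [v_1,v_4], [v_2,v_3], [v_2,v_4], [v_2,v_5], [v_4,v_5]
  2-simplices (6): [v_0,v_1,v_3], [v_0,v_1,v_4], [v_0,v_2,v_3], [v_0,v_2,v_5], [v_1,v_2,v_4], [v_2,v_4,v_5]

so the chain groups are C_0 ≅ Z^6, C_1 ≅ Z^12, C_2 ≅ Z^6.

The boundary map ∂_1: C_1 → C_0 maps an edge to its endpoints' difference, ∂[p,q] = q − p. For instance
  ∂[v_0,v_2] = [v_2] − [v_0].
As a 6×12 matrix over Z this has rank 5, with invariant factors (1,1,1,1,1).

Boundary ∂_2: C_2 → C_1 acts by ∂[p,q,r] = [q,r] − [p,r] + [p,q]. For instance
  ∂[v_0,v_2,v_5] = [v_2,v_5] − [v_0,v_5] + [v_0,v_2],
  ∂[v_1,v_2,v_4] = [v_2,v_4] − [v_1,v_4] + [v_1,v_2].
The resulting 12×6 matrix has rank 6, and its Smith normal form has invariant factors (1,1,1,1,1,1).

Now H_k = ker ∂_k / im ∂_{k+1}, so:

  H_0: rank C_0 − rank ∂_1 = 6 − 5 = 1, and the invariant factors of ∂_1 are all 1, so H_0 = Z.
  H_1: rank ker ∂_1 − rank ∂_2 = (12 − 5) − 6 = 1, and the invariant factors of ∂_2 are all 1, so H_1 = Z.
  H_2: rank ker ∂_2 − rank ∂_3 = (6 − 6) − 0 = 0, and there is no ∂_3, so H_2 = 0.

As a check, the Euler characteristic is 6 − 12 + 6 = 0, which agrees with 1 − 1 + 0 = 0.
(K is a triangulation of the cylinder S^1 x I.)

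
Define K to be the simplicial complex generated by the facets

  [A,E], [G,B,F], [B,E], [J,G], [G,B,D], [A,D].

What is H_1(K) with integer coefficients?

H_1 = Z.

Take the total order A < B < D < E < F < G < J on the vertex set. Then K (dimension 2) consists of the simplices:

  0-simplices (7): A, B, D, E, F, G, J
  1-simplices (9): AD, AE, BD, BE, BF, BG, DG, FG, GJ
  2-simplices (2): BDG, BFG

Hence C_0 ≅ Z^7, C_1 ≅ Z^9, C_2 ≅ Z^2.

∂_1: C_1 → C_0 sends each edge [p,q] (with p < q) to q − p.
The resulting 7×9 matrix has rank 6, and its Smith normal form has invariant factors (1,1,1,1,1,1).

The boundary map ∂_2: C_2 → C_1 sends each 2-simplex [p,q,r] to [q,r] − [p,r] + [p,q]. For instance
  ∂BDG = DG − BG + BD,
  ∂BFG = FG − BG + BF.
The 9×2 boundary matrix has rank 2 and Smith normal form diag(1,1).

From H_k ≅ ker(∂_k) / im(∂_{k+1}) we obtain:

  H_1: rank ker ∂_1 − rank ∂_2 = (9 − 6) − 2 = 1, and the invariant factors of ∂_2 are all 1, so H_1 ≅ Z.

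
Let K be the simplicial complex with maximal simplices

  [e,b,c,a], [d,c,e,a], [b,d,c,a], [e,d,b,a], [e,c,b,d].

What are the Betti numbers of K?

Fix the vertex order a < b < c < d < e and write every simplex with vertices in increasing order. Then dim K = 3 and the simplices of K are:

  0-simplices (5): a, b, c, d, e
  1-simplices (10): ab, ac, ad, ae, bc, bd, be, cd, ce, de
  2-simplices (10): abc, abd, abe, acd, ace, ade, bcd, bce, bde, cde
  3-simplices (5): abcd, abce, abde, acde, bcde

Hence C_0 ≅ Z^5, C_1 ≅ Z^10, C_2 ≅ Z^10, C_3 ≅ Z^5.

The boundary map ∂_1: C_1 → C_0 sends each edge [p,q] (with p < q) to q − p. For instance
  ∂ce = e − c.
The resulting 5×10 matrix has rank 4, and its Smith normal form has invariant factors (1,1,1,1).

∂_2: C_2 → C_1 sends each 2-simplex [p,q,r] to [q,r] − [p,r] + [p,q]. For instance
  ∂abe = be − ae + ab,
  ∂acd = cd − ad + ac.
The 10×10 boundary matrix has rank 6 and Smith normal form diag(1,1,1,1,1,1).

Boundary ∂_3: C_3 → C_2 sends each 3-simplex σ to the alternating sum Σ_i (−1)^i (σ with its i-th vertex removed). For instance
  ∂bcde = cde − bde + bce − bcd,
  ∂abcd = bcd − acd + abd − abc.
As a 10×5 matrix over Z this has rank 4, with invariant factors (1,1,1,1).

From H_k ≅ ker(∂_k) / im(∂_{k+1}) we obtain:

  H_0: rank C_0 − rank ∂_1 = 5 − 4 = 1, and the invariant factors of ∂_1 are all 1, so H_0 ≅ Z.
  H_1: rank ker ∂_1 − rank ∂_2 = (10 − 4) − 6 = 0, and the invariant factors of ∂_2 are all 1, so H_1 ≅ 0.
  H_2: rank ker ∂_2 − rank ∂_3 = (10 − 6) − 4 = 0, and the invariant factors of ∂_3 are all 1, so H_2 ≅ 0.
  H_3: rank ker ∂_3 − rank ∂_4 = (5 − 4) − 0 = 1, and there is no ∂_4, so H_3 ≅ Z.

Hence the Betti numbers are b_0 = 1, b_1 = 0, b_2 = 0, b_3 = 1.

b_0 = 1, b_1 = 0, b_2 = 0, b_3 = 1.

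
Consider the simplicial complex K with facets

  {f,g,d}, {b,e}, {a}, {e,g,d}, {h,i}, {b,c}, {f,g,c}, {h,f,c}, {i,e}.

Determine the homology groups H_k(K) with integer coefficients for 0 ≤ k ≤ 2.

H_0 = Z^2,  H_1 = Z^2,  H_2 = 0.

Order the vertices as a < b < c < d < e < f < g < h < i. Listing each simplex with vertices in this order, K has dimension 2 with simplices:

  0-simplices (9): a, b, c, d, e, f, g, h, i
  1-simplices (13): bc, be, cf, cg, ch, de, df, dg, eg, ei, fg, fh, hi
  2-simplices (4): cfg, cfh, deg, dfg

Hence C_0 ≅ Z^9, C_1 ≅ Z^13, C_2 ≅ Z^4.

Boundary ∂_1: C_1 → C_0 sends each edge [p,q] (with p < q) to q − p.
As a 9×13 matrix over Z this has rank 7, with invariant factors (1,1,1,1,1,1,1).

Boundary ∂_2: C_2 → C_1 acts by ∂[p,q,r] = [q,r] − [p,r] + [p,q]. For instance
  ∂dfg = fg − dg + df,
  ∂deg = eg − dg + de.
The 13×4 boundary matrix has rank 4 and Smith normal form diag(1,1,1,1).

Reading off H_k = ker ∂_k / im ∂_{k+1}:

  H_0: rank C_0 − rank ∂_1 = 9 − 7 = 2, and the invariant factors of ∂_1 are all 1, so H_0 ≅ Z^2.
  H_1: rank ker ∂_1 − rank ∂_2 = (13 − 7) − 4 = 2, and the invariant factors of ∂_2 are all 1, so H_1 ≅ Z^2.
  H_2: rank ker ∂_2 − rank ∂_3 = (4 − 4) − 0 = 0, and there is no ∂_3, so H_2 ≅ 0.

As a check, the Euler characteristic is 9 − 13 + 4 = 0, which agrees with 2 − 2 + 0 = 0.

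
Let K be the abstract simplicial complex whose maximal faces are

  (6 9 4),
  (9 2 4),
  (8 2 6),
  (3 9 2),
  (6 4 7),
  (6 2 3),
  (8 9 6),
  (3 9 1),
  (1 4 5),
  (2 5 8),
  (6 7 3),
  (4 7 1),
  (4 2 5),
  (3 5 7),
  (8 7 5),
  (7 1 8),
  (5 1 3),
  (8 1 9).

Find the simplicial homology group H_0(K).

K has 9 vertices, 27 edges, 18 triangles.
rank ∂_0 = 0, rank ∂_1 = 8 ⇒ b_0 = 9 − 0 − 8 = 1; all invariant factors of ∂_1 are 1 so no torsion. So H_0 ≅ Z.

H_0 ≅ Z.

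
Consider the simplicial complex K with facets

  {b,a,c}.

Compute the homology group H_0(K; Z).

H_0 ≅ Z.

Take the total order a < b < c on the vertex set. Then K (dimension 2) consists of the simplices:

  0-simplices (3): a, b, c
  1-simplices (3): ab, ac, bc
  2-simplices (1): abc

Hence C_0 ≅ Z^3, C_1 ≅ Z^3, C_2 ≅ Z^1.

∂_1: C_1 → C_0 maps an edge to its endpoints' difference, ∂[p,q] = q − p. For instance
  ∂ab = b − a.
This gives a 3×3 integer matrix of rank 2; reducing to Smith normal form yields diagonal entries (1,1).

The boundary map ∂_2: C_2 → C_1 sends each 2-simplex [p,q,r] to [q,r] − [p,r] + [p,q]. For instance
  ∂abc = bc − ac + ab.
The resulting 3×1 matrix has rank 1, and its Smith normal form has invariant factors (1).

From H_k ≅ ker(∂_k) / im(∂_{k+1}) we obtain:

  H_0: rank C_0 − rank ∂_1 = 3 − 2 = 1, and the invariant factors of ∂_1 are all 1, so H_0 = Z.

(K is a triangulation of the 2-simplex.)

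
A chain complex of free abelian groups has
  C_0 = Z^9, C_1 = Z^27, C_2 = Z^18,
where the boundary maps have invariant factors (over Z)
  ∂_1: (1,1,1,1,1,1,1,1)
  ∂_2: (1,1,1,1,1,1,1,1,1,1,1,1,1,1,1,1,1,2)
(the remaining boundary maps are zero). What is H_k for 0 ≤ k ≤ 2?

H_0: b_0 = 9 − 0 − 8 = 1; torsion from ∂_1 factors > 1: none. So H_0 ≅ Z.
H_1: b_1 = 27 − 8 − 18 = 1; torsion from ∂_2 factors > 1: [2]. So H_1 ≅ Z × Z/2.
H_2: b_2 = 18 − 18 − 0 = 0; torsion from ∂_3 factors > 1: none. So H_2 ≅ 0.

H_0 ≅ Z,  H_1 ≅ Z × Z/2,  H_2 = 0.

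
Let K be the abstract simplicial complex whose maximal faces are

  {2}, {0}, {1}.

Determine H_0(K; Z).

H_0 ≅ Z^3.

Fix the vertex order 0 < 1 < 2 and write every simplex with vertices in increasing order. Then dim K = 0 and the simplices of K are:

  0-simplices (3): [0], [1], [2]

giving chain groups C_0 ≅ Z^3.

Now H_k = ker ∂_k / im ∂_{k+1}, so:

  H_0: rank C_0 − rank ∂_1 = 3 − 0 = 3, and there is no ∂_1, so H_0 = Z^3.

(K is a triangulation of a set of 3 points.)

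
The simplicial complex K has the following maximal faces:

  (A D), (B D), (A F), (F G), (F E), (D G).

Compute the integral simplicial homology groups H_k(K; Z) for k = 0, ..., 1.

We work with the vertex ordering A < B < D < E < F < G. The simplices of K, each written with vertices in increasing order, are:

  0-simplices (6): A, B, D, E, F, G
  1-simplices (6): AD, AF, BD, DG, EF, FG

so the chain groups are C_0 ≅ Z^6, C_1 ≅ Z^6.

The boundary map ∂_1: C_1 → C_0 maps an edge to its endpoints' difference, ∂[p,q] = q − p.
This gives a 6×6 integer matrix of rank 5; reducing to Smith normal form yields diagonal entries (1,1,1,1,1).

Computing H_k = (kernel of ∂_k) / (image of ∂_{k+1}):

  H_0: rank C_0 − rank ∂_1 = 6 − 5 = 1, and the invariant factors of ∂_1 are all 1, so H_0 = Z.
  H_1: rank ker ∂_1 − rank ∂_2 = (6 − 5) − 0 = 1, and there is no ∂_2, so H_1 = Z.

H_0 ≅ Z,  H_1 ≅ Z.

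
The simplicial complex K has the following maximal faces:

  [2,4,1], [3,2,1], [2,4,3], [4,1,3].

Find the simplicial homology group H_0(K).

Order the vertices as 1 < 2 < 3 < 4. Listing each simplex with vertices in this order, K has dimension 2 with simplices:

  0-simplices (4): [1], [2], [3], [4]
  1-simplices (6): [1,2], [1,3], [1,4], [2,3], [2,4], [3,4]
  2-simplices (4): [1,2,3], [1,2,4], [1,3,4], [2,3,4]

Hence C_0 ≅ Z^4, C_1 ≅ Z^6, C_2 ≅ Z^4.

The boundary map ∂_1: C_1 → C_0 maps an edge to its endpoints' difference, ∂[p,q] = q − p. For instance
  ∂[1,4] = [4] − [1].
This gives a 4×6 integer matrix of rank 3; reducing to Smith normal form yields diagonal entries (1,1,1).

∂_2: C_2 → C_1 maps a triangle to the signed sum of its edges. For instance
  ∂[1,3,4] = [3,4] − [1,4] + [1,3],
  ∂[2,3,4] = [3,4] − [2,4] + [2,3].
This gives a 6×4 integer matrix of rank 3; reducing to Smith normal form yields diagonal entries (1,1,1).

Computing H_k = (kernel of ∂_k) / (image of ∂_{k+1}):

  H_0: rank C_0 − rank ∂_1 = 4 − 3 = 1, and the invariant factors of ∂_1 are all 1, so H_0 ≅ Z.

H_0 ≅ Z.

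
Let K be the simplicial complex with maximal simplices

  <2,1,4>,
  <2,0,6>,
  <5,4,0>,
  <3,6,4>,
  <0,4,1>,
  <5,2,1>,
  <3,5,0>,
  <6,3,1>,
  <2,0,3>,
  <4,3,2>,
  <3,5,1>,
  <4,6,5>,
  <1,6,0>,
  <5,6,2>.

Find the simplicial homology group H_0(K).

K has 7 vertices, 21 edges, 14 triangles.
rank ∂_0 = 0, rank ∂_1 = 6 ⇒ b_0 = 7 − 0 − 6 = 1; all invariant factors of ∂_1 are 1 so no torsion. So H_0 ≅ Z.

H_0 = Z.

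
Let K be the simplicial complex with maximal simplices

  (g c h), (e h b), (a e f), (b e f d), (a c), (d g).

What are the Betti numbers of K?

b_0 = 1, b_1 = 2, b_2 = 0, b_3 = 0.

Fix the vertex order a < b < c < d < e < f < g < h and write every simplex with vertices in increasing order. Then dim K = 3 and the simplices of K are:

  0-simplices (8): a, b, c, d, e, f, g, h
  1-simplices (15): ac, ae, af, bd, be, bf, bh, cg, ch, de, df, dg, ef, eh, gh
  2-simplices (7): aef, bde, bdf, bef, beh, cgh, def
  3-simplices (1): bdef

giving chain groups C_0 ≅ Z^8, C_1 ≅ Z^15, C_2 ≅ Z^7, C_3 ≅ Z^1.

∂_1: C_1 → C_0 is given by ∂[p,q] = [q] − [p]. For instance
  ∂de = e − d.
As a 8×15 matrix over Z this has rank 7, with invariant factors (1,1,1,1,1,1,1).

∂_2: C_2 → C_1 maps a triangle to the signed sum of its edges. For instance
  ∂bde = de − be + bd,
  ∂bef = ef − bf + be.
This gives a 15×7 integer matrix of rank 6; reducing to Smith normal form yields diagonal entries (1,1,1,1,1,1).

∂_3: C_3 → C_2 sends each 3-simplex σ to the alternating sum Σ_i (−1)^i (σ with its i-th vertex removed). For instance
  ∂bdef = def − bef + bdf − bde.
This gives a 7×1 integer matrix of rank 1; reducing to Smith normal form yields diagonal entries (1).

Now H_k = ker ∂_k / im ∂_{k+1}, so:

  H_0: rank C_0 − rank ∂_1 = 8 − 7 = 1, and the invariant factors of ∂_1 are all 1, so H_0 = Z.
  H_1: rank ker ∂_1 − rank ∂_2 = (15 − 7) − 6 = 2, and the invariant factors of ∂_2 are all 1, so H_1 = Z^2.
  H_2: rank ker ∂_2 − rank ∂_3 = (7 − 6) − 1 = 0, and the invariant factors of ∂_3 are all 1, so H_2 = 0.
  H_3: rank ker ∂_3 − rank ∂_4 = (1 − 1) − 0 = 0, and there is no ∂_4, so H_3 = 0.

Hence the Betti numbers are b_0 = 1, b_1 = 2, b_2 = 0, b_3 = 0.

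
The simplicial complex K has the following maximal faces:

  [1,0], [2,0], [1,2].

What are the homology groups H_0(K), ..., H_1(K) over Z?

H_0 = Z,  H_1 = Z.

We work with the vertex ordering 0 < 1 < 2. The simplices of K, each written with vertices in increasing order, are:

  0-simplices (3): [0], [1], [2]
  1-simplices (3): [0,1], [0,2], [1,2]

Hence C_0 ≅ Z^3, C_1 ≅ Z^3.

∂_1: C_1 → C_0 maps an edge to its endpoints' difference, ∂[p,q] = q − p. For instance
  ∂[1,2] = [2] − [1].
The resulting 3×3 matrix has rank 2, and its Smith normal form has invariant factors (1,1).

Computing H_k = (kernel of ∂_k) / (image of ∂_{k+1}):

  H_0: rank C_0 − rank ∂_1 = 3 − 2 = 1, and the invariant factors of ∂_1 are all 1, so H_0 = Z.
  H_1: rank ker ∂_1 − rank ∂_2 = (3 − 2) − 0 = 1, and there is no ∂_2, so H_1 = Z.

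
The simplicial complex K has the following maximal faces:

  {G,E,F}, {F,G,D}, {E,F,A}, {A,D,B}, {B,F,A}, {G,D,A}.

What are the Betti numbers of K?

Fix the vertex order A < B < D < E < F < G and write every simplex with vertices in increasing order. Then dim K = 2 and the simplices of K are:

  0-simplices (6): A, B, D, E, F, G
  1-simplices (12): AB, AD, AE, AF, AG, BD, BF, DF, DG, EF, EG, FG
  2-simplices (6): ABD, ABF, ADG, AEF, DFG, EFG

so the chain groups are C_0 ≅ Z^6, C_1 ≅ Z^12, C_2 ≅ Z^6.

The boundary map ∂_1: C_1 → C_0 sends each edge [p,q] (with p < q) to q − p.
This gives a 6×12 integer matrix of rank 5; reducing to Smith normal form yields diagonal entries (1,1,1,1,1).

Boundary ∂_2: C_2 → C_1 acts by ∂[p,q,r] = [q,r] − [p,r] + [p,q]. For instance
  ∂ABD = BD − AD + AB,
  ∂AEF = EF − AF + AE.
This gives a 12×6 integer matrix of rank 6; reducing to Smith normal form yields diagonal entries (1,1,1,1,1,1).

From H_k ≅ ker(∂_k) / im(∂_{k+1}) we obtain:

  H_0: rank C_0 − rank ∂_1 = 6 − 5 = 1, and the invariant factors of ∂_1 are all 1, so H_0 ≅ Z.
  H_1: rank ker ∂_1 − rank ∂_2 = (12 − 5) − 6 = 1, and the invariant factors of ∂_2 are all 1, so H_1 ≅ Z.
  H_2: rank ker ∂_2 − rank ∂_3 = (6 − 6) − 0 = 0, and there is no ∂_3, so H_2 ≅ 0.

As a check, the Euler characteristic is 6 − 12 + 6 = 0, which agrees with 1 − 1 + 0 = 0.

Hence the Betti numbers are b_0 = 1, b_1 = 1, b_2 = 0.

b_0 = 1, b_1 = 1, b_2 = 0.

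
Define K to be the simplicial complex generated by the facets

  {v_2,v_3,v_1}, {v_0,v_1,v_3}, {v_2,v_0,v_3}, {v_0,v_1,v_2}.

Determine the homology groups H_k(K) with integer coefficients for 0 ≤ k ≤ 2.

Order the vertices as v_0 < v_1 < v_2 < v_3. Listing each simplex with vertices in this order, K has dimension 2 with simplices:

  0-simplices (4): [v_0], [v_1], [v_2], [v_3]
  1-simplices (6): [v_0,v_1], [v_0,v_2], [v_0,v_3], [v_1,v_2], [v_1,v_3], [v_2,v_3]
  2-simplices (4): [v_0,v_1,v_2], [v_0,v_1,v_3], [v_0,v_2,v_3], [v_1,v_2,v_3]

giving chain groups C_0 ≅ Z^4, C_1 ≅ Z^6, C_2 ≅ Z^4.

∂_1: C_1 → C_0 sends each edge [p,q] (with p < q) to q − p. For instance
  ∂[v_0,v_1] = [v_1] − [v_0].
As a 4×6 matrix over Z this has rank 3, with invariant factors (1,1,1).

The boundary map ∂_2: C_2 → C_1 acts by ∂[p,q,r] = [q,r] − [p,r] + [p,q]. For instance
  ∂[v_0,v_1,v_2] = [v_1,v_2] − [v_0,v_2] + [v_0,v_1],
  ∂[v_1,v_2,v_3] = [v_2,v_3] − [v_1,v_3] + [v_1,v_2].
The resulting 6×4 matrix has rank 3, and its Smith normal form has invariant factors (1,1,1).

Computing H_k = (kernel of ∂_k) / (image of ∂_{k+1}):

  H_0: rank C_0 − rank ∂_1 = 4 − 3 = 1, and the invariant factors of ∂_1 are all 1, so H_0 = Z.
  H_1: rank ker ∂_1 − rank ∂_2 = (6 − 3) − 3 = 0, and the invariant factors of ∂_2 are all 1, so H_1 = 0.
  H_2: rank ker ∂_2 − rank ∂_3 = (4 − 3) − 0 = 1, and there is no ∂_3, so H_2 = Z.

H_0 ≅ Z,  H_1 = 0,  H_2 ≅ Z.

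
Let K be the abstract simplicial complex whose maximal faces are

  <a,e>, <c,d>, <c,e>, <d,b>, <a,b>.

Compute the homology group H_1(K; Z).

H_1 = Z.

We work with the vertex ordering a < b < c < d < e. The simplices of K, each written with vertices in increasing order, are:

  0-simplices (5): a, b, c, d, e
  1-simplices (5): ab, ae, bd, cd, ce

Hence C_0 ≅ Z^5, C_1 ≅ Z^5.

∂_1: C_1 → C_0 maps an edge to its endpoints' difference, ∂[p,q] = q − p.
This gives a 5×5 integer matrix of rank 4; reducing to Smith normal form yields diagonal entries (1,1,1,1).

Now H_k = ker ∂_k / im ∂_{k+1}, so:

  H_1: rank ker ∂_1 − rank ∂_2 = (5 − 4) − 0 = 1, and there is no ∂_2, so H_1 = Z.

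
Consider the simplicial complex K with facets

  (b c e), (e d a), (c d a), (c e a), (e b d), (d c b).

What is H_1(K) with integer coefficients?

H_1 ≅ 0.

Order the vertices as a < b < c < d < e. Listing each simplex with vertices in this order, K has dimension 2 with simplices:

  0-simplices (5): a, b, c, d, e
  1-simplices (9): ac, ad, ae, bc, bd, be, cd, ce, de
  2-simplices (6): acd, ace, ade, bcd, bce, bde

Hence C_0 ≅ Z^5, C_1 ≅ Z^9, C_2 ≅ Z^6.

Boundary ∂_1: C_1 → C_0 is given by ∂[p,q] = [q] − [p]. For instance
  ∂be = e − b.
The resulting 5×9 matrix has rank 4, and its Smith normal form has invariant factors (1,1,1,1).

The boundary map ∂_2: C_2 → C_1 maps a triangle to the signed sum of its edges. For instance
  ∂bcd = cd − bd + bc,
  ∂bce = ce − be + bc.
As a 9×6 matrix over Z this has rank 5, with invariant factors (1,1,1,1,1).

From H_k ≅ ker(∂_k) / im(∂_{k+1}) we obtain:

  H_1: rank ker ∂_1 − rank ∂_2 = (9 − 4) − 5 = 0, and the invariant factors of ∂_2 are all 1, so H_1 = 0.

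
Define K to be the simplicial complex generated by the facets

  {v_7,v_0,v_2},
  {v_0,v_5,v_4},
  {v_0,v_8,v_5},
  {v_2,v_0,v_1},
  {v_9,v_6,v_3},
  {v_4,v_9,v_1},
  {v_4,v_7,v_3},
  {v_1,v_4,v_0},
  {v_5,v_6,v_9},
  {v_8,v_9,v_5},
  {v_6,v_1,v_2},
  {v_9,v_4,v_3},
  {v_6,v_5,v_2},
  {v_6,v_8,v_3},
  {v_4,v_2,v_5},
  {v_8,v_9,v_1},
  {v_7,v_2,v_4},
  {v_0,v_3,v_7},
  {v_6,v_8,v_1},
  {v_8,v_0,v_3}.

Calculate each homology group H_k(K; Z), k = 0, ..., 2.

Take the total order v_0 < v_1 < v_2 < v_3 < v_4 < v_5 < v_6 < v_7 < v_8 < v_9 on the vertex set. Then K (dimension 2) consists of the simplices:

  0-simplices (10): [v_0], [v_1], [v_2], [v_3], [v_4], [v_5], [v_6], [v_7], [v_8], [v_9]
  1-simplices (30): (30 of them)
  2-simplices (20): (20 of them)

giving chain groups C_0 ≅ Z^10, C_1 ≅ Z^30, C_2 ≅ Z^20.

Boundary ∂_1: C_1 → C_0 maps an edge to its endpoints' difference, ∂[p,q] = q − p. For instance
  ∂[v_1,v_4] = [v_4] − [v_1].
The resulting 10×30 matrix has rank 9, and its Smith normal form has invariant factors (1,1,1,1,1,1,1,1,1).

∂_2: C_2 → C_1 sends each 2-simplex [p,q,r] to [q,r] − [p,r] + [p,q]. For instance
  ∂[v_0,v_1,v_2] = [v_1,v_2] − [v_0,v_2] + [v_0,v_1],
  ∂[v_5,v_6,v_9] = [v_6,v_9] − [v_5,v_9] + [v_5,v_6].
The resulting 30×20 matrix has rank 20, and its Smith normal form has invariant factors (1,1,1,1,1,1,1,1,1,1,1,1,1,1,1,1,1,1,1,2).

Computing H_k = (kernel of ∂_k) / (image of ∂_{k+1}):

  H_0: rank C_0 − rank ∂_1 = 10 − 9 = 1, and the invariant factors of ∂_1 are all 1, so H_0 ≅ Z.
  H_1: rank ker ∂_1 − rank ∂_2 = (30 − 9) − 20 = 1, and ∂_2 has invariant factor 2 > 1, so H_1 ≅ Z ⊕ Z/2.
  H_2: rank ker ∂_2 − rank ∂_3 = (20 − 20) − 0 = 0, and there is no ∂_3, so H_2 ≅ 0.

H_0 ≅ Z,  H_1 ≅ Z ⊕ Z/2,  H_2 = 0.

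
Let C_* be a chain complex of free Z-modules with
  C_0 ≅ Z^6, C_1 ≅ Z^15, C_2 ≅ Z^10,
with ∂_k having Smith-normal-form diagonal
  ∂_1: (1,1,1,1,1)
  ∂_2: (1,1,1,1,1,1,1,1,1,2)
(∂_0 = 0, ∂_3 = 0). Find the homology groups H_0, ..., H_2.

H_0 = Z,  H_1 = Z/2,  H_2 = 0.

H_0: b_0 = 6 − 0 − 5 = 1; torsion from ∂_1 factors > 1: none. So H_0 = Z.
H_1: b_1 = 15 − 5 − 10 = 0; torsion from ∂_2 factors > 1: [2]. So H_1 = Z/2.
H_2: b_2 = 10 − 10 − 0 = 0; torsion from ∂_3 factors > 1: none. So H_2 = 0.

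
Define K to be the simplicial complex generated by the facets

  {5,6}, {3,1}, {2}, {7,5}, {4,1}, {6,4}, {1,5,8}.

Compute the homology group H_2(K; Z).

K has 8 vertices, 8 edges, 1 triangle.
rank ∂_2 = 1, rank ∂_3 = 0 ⇒ b_2 = 1 − 1 − 0 = 0. So H_2 ≅ 0.

H_2 ≅ 0.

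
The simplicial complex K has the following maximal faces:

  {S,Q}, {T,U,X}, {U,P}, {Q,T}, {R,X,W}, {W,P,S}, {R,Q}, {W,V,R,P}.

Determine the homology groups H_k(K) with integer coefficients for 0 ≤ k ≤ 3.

Order the vertices as P < Q < R < S < T < U < V < W < X. Listing each simplex with vertices in this order, K has dimension 3 with simplices:

  0-simplices (9): P, Q, R, S, T, U, V, W, X
  1-simplices (17): PR, PS, PU, PV, PW, QR, QS, QT, RV, RW, RX, SW, TU, TX, UX, VW, WX
  2-simplices (7): PRV, PRW, PSW, PVW, RVW, RWX, TUX
  3-simplices (1): PRVW

so the chain groups are C_0 ≅ Z^9, C_1 ≅ Z^17, C_2 ≅ Z^7, C_3 ≅ Z^1.

∂_1: C_1 → C_0 is given by ∂[p,q] = [q] − [p]. For instance
  ∂TX = X − T.
This gives a 9×17 integer matrix of rank 8; reducing to Smith normal form yields diagonal entries (1,1,1,1,1,1,1,1).

The boundary map ∂_2: C_2 → C_1 sends each 2-simplex [p,q,r] to [q,r] − [p,r] + [p,q]. For instance
  ∂PSW = SW − PW + PS,
  ∂PRW = RW − PW + PR.
The resulting 17×7 matrix has rank 6, and its Smith normal form has invariant factors (1,1,1,1,1,1).

The boundary map ∂_3: C_3 → C_2 sends each 3-simplex σ to the alternating sum Σ_i (−1)^i (σ with its i-th vertex removed). For instance
  ∂PRVW = RVW − PVW + PRW − PRV.
As a 7×1 matrix over Z this has rank 1, with invariant factors (1).

Now H_k = ker ∂_k / im ∂_{k+1}, so:

  H_0: rank C_0 − rank ∂_1 = 9 − 8 = 1, and the invariant factors of ∂_1 are all 1, so H_0 ≅ Z.
  H_1: rank ker ∂_1 − rank ∂_2 = (17 − 8) − 6 = 3, and the invariant factors of ∂_2 are all 1, so H_1 ≅ Z^3.
  H_2: rank ker ∂_2 − rank ∂_3 = (7 − 6) − 1 = 0, and the invariant factors of ∂_3 are all 1, so H_2 ≅ 0.
  H_3: rank ker ∂_3 − rank ∂_4 = (1 − 1) − 0 = 0, and there is no ∂_4, so H_3 ≅ 0.

As a check, the Euler characteristic is 9 − 17 + 7 − 1 = -2, which agrees with 1 − 3 + 0 − 0 = -2.

H_0 = Z,  H_1 = Z^3,  H_2 = 0,  H_3 = 0.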